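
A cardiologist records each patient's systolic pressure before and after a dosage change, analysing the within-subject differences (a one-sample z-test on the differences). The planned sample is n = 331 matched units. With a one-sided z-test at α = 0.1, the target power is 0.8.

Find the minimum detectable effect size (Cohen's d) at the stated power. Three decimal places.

Required noncentrality: δ = z_{0.1} + z_{0.20} = 1.282 + 0.842 = 2.123.
δ = d·√n ⇒ d = δ/√n = 2.123/√331 = 0.1167.

d ≈ 0.117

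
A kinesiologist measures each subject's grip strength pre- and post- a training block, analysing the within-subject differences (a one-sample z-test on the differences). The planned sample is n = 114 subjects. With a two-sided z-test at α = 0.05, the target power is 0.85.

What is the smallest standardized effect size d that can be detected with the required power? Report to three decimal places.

d ≈ 0.281

Need Φ(δ − 1.960) = 0.85, so δ = 1.960 + 1.036 = 2.996.
(The second rejection-region term Φ(−δ − z_{α/2}) is negligible and dropped.)
δ = d·√n ⇒ d = δ/√n = 2.996/√114 = 0.2806.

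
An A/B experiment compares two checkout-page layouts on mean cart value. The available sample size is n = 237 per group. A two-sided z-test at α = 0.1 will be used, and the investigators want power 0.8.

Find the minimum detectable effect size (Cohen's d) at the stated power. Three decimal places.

d ≈ 0.228

Required noncentrality: δ = z_{0.05} + z_{0.20} = 1.645 + 0.842 = 2.486.
(The second rejection-region term Φ(−δ − z_{α/2}) is negligible and dropped.)
δ = d·√(n/2) ⇒ d = δ/√(n/2) = 2.486/√(237/2) = 0.2284.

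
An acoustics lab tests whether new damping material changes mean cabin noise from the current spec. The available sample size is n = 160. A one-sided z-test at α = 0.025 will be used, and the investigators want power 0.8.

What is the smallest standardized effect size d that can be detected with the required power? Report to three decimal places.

d ≈ 0.221

Required noncentrality: δ = z_{0.025} + z_{0.20} = 1.960 + 0.842 = 2.802.
δ = d·√n ⇒ d = δ/√n = 2.802/√160 = 0.2215.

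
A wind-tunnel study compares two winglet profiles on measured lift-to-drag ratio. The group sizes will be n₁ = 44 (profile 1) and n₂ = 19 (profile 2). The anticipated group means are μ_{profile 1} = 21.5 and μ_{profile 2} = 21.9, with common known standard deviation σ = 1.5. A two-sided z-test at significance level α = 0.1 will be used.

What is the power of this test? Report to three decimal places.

Power ≈ 0.255

Standardized effect: d = |μ_{profile 1} − μ_{profile 2}| / σ = |21.5 − 21.9| / 1.5 = 0.2667
Noncentrality parameter: δ = d / √(1/n₁ + 1/n₂) = 0.2667 / √(1/44 + 1/19) = 0.9714
Critical value for a two-sided test at α = 0.1: z_{α/2} = 1.645.
Power = Φ(δ − 1.645) + Φ(−δ − 1.645) = Φ(-0.673) + Φ(-2.616) = 0.2503 + 0.0044 = 0.2548.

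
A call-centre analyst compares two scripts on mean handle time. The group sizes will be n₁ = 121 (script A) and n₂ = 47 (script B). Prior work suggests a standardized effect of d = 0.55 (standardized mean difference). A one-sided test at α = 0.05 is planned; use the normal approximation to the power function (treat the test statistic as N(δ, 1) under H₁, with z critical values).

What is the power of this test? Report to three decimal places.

Noncentrality parameter: δ = d / √(1/n₁ + 1/n₂) = 0.55 / √(1/121 + 1/47) = 3.2000
One-sided α = 0.05 → critical value z_{0.05} = 1.645.
Power = P(Z > 1.645 − δ) = Φ(1.555) = 0.9400.

Power ≈ 0.940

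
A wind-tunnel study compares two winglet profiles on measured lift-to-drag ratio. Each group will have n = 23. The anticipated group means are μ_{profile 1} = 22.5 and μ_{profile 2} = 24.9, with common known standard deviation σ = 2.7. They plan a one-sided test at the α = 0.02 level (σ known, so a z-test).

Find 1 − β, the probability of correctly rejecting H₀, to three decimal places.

Standardized effect: d = |μ_{profile 1} − μ_{profile 2}| / σ = |22.5 − 24.9| / 2.7 = 0.8889
Noncentrality parameter: δ = d·√(n/2) = 0.8889 × √(23/2) = 3.0144
Critical value for a one-sided test at α = 0.02: z_α = 2.054.
Power = P(Z > 2.054 − δ) = Φ(0.961) = 0.8316.

Power ≈ 0.832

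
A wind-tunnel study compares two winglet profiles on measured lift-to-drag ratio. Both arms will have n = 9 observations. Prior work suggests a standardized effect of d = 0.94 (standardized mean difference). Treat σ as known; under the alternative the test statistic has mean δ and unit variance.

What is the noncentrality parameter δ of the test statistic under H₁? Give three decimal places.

δ ≈ 1.994

δ = d·√(n/2) = 0.94 × √(9/2) = 1.9940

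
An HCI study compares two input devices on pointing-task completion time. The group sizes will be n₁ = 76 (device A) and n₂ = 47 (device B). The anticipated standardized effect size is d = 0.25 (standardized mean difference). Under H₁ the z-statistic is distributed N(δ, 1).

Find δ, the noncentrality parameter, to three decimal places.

δ ≈ 1.347

δ = d / √(1/n₁ + 1/n₂) = 0.25 / √(1/76 + 1/47) = 1.3472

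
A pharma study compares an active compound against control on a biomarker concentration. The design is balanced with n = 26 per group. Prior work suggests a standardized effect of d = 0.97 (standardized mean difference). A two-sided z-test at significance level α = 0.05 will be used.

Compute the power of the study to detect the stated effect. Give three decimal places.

Power ≈ 0.938

Noncentrality parameter: δ = d·√(n/2) = 0.97 × √(26/2) = 3.4974
Critical value for a two-sided test at α = 0.05: z_{α/2} = 1.960.
Power = Φ(δ − 1.960) + Φ(−δ − 1.960) = Φ(1.537) + Φ(-5.457) = 0.9379 + 0.0000 = 0.9379.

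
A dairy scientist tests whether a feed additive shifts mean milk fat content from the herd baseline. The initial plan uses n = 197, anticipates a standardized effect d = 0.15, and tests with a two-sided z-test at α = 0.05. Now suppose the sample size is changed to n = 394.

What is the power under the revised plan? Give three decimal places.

Power ≈ 0.846

With n = 394: δ = d·√n = 0.15 × √394 = 2.9774. Critical value z_{0.025} = 1.960.
Revised power = Φ(δ − 1.960) + Φ(−δ − 1.960) = Φ(1.017) + Φ(-4.937) = 0.8455 + 0.0000 = 0.8455.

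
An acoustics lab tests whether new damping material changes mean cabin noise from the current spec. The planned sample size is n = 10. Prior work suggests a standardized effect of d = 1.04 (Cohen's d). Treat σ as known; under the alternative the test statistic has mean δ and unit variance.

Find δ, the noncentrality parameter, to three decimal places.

δ ≈ 3.289

δ = d·√n = 1.04 × √10 = 3.2888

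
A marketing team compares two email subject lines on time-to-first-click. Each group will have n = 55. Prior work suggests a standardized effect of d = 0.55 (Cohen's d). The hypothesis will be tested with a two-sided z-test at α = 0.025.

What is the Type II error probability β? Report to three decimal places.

Noncentrality parameter: δ = d·√(n/2) = 0.55 × √(55/2) = 2.8842
Two-sided α = 0.025 → critical value z_{0.0125} = 2.241.
Power = Φ(δ − 2.241) + Φ(−δ − 2.241) = Φ(0.643) + Φ(-5.126) = 0.7398 + 0.0000 = 0.7398.
Type II error: β = 1 − power = 1 − 0.7398 = 0.2602.

β ≈ 0.260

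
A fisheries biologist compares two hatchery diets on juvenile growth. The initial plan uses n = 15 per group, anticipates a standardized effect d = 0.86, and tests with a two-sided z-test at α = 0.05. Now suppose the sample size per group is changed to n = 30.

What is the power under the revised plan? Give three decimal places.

With n = 30 per group: δ = d·√(n/2) = 0.86 × √(30/2) = 3.3308. Critical value z_{0.025} = 1.960.
Revised power = Φ(δ − 1.960) + Φ(−δ − 1.960) = Φ(1.371) + Φ(-5.291) = 0.9148 + 0.0000 = 0.9148.

Power ≈ 0.915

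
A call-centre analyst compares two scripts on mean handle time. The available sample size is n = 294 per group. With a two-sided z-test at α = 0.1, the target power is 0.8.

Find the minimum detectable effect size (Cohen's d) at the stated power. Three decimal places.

Required noncentrality: δ = z_{0.05} + z_{0.20} = 1.645 + 0.842 = 2.486.
(The second rejection-region term Φ(−δ − z_{α/2}) is negligible and dropped.)
δ = d·√(n/2) ⇒ d = δ/√(n/2) = 2.486/√(294/2) = 0.2051.

d ≈ 0.205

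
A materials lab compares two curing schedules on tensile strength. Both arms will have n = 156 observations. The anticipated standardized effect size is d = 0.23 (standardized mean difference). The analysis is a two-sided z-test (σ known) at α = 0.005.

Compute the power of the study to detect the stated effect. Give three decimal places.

Noncentrality parameter: δ = d·√(n/2) = 0.23 × √(156/2) = 2.0313
Two-sided α = 0.005 → critical value z_{0.0025} = 2.807.
Power = Φ(δ − 2.807) + Φ(−δ − 2.807) = Φ(-0.776) + Φ(-4.838) = 0.2190 + 0.0000 = 0.2190.

Power ≈ 0.219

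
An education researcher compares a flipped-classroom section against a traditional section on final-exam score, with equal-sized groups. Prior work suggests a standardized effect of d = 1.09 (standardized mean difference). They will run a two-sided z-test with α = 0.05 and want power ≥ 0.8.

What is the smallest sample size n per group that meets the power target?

Set Φ(δ − 1.960) = 0.8; then δ − 1.960 = Φ⁻¹(0.8) = 0.842, giving δ = 2.802.
(Ignoring the negligible lower-tail rejection probability gives the usual closed-form inversion.)
δ = d·√(n/2) ⇒ n = 2(δ/d)² = 2 × (2.802 / 1.09)² = 13.21.
Round up to the next whole unit.

n = 14 per group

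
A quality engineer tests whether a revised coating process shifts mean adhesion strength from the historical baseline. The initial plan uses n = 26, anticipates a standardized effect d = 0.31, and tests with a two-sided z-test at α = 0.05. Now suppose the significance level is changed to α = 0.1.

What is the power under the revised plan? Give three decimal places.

δ = d·√n = 0.31 × √26 = 1.5807 (unchanged). New critical value: z_{0.05} = 1.645.
Revised power = Φ(δ − 1.645) + Φ(−δ − 1.645) = Φ(-0.064) + Φ(-3.226) = 0.4744 + 0.0006 = 0.4751.

Power ≈ 0.475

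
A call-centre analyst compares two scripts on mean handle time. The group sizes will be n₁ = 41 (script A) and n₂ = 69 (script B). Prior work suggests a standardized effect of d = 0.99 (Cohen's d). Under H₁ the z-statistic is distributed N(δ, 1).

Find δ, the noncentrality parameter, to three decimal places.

δ = d / √(1/n₁ + 1/n₂) = 0.99 / √(1/41 + 1/69) = 5.0206

δ ≈ 5.021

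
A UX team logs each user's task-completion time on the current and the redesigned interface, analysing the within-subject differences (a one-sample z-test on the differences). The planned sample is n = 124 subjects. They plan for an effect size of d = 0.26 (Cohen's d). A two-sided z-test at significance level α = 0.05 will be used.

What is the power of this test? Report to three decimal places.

Power ≈ 0.825

Noncentrality parameter: δ = d·√n = 0.26 × √124 = 2.8952
Two-sided α = 0.05 → critical value z_{0.025} = 1.960.
Power = Φ(δ − 1.960) + Φ(−δ − 1.960) = Φ(0.935) + Φ(-4.855) = 0.8252 + 0.0000 = 0.8252.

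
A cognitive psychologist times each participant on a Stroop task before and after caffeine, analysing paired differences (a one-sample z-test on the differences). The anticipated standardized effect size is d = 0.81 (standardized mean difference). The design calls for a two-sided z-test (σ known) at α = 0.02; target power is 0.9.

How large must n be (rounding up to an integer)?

For power 0.9 need Φ(δ − z_{0.01}) = 0.9, so δ = z_{0.01} + z_{0.10} = 2.326 + 1.282 = 3.608.
(The Φ(−δ − z_{α/2}) term is vanishingly small for δ > 0 and is dropped in the standard sample-size formula.)
δ = d·√n ⇒ n = (δ/d)² = (3.608 / 0.81)² = 19.84.
Round up to the next whole unit.

n = 20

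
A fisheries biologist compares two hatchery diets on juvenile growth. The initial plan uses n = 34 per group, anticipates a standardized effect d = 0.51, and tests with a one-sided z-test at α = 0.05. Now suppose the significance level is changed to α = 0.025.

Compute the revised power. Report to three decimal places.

δ = d·√(n/2) = 0.51 × √(34/2) = 2.1028 (unchanged). New critical value: z_{0.025} = 1.960.
Revised power = Φ(δ − 1.960) = Φ(0.143) = 0.5568.

Power ≈ 0.557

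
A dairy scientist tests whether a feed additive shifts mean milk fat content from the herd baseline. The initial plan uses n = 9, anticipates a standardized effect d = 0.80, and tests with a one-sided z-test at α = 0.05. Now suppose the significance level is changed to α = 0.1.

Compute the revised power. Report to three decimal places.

Power ≈ 0.868

δ = d·√n = 0.80 × √9 = 2.4000 (unchanged). New critical value: z_{0.1} = 1.282.
Revised power = Φ(δ − 1.282) = Φ(1.118) = 0.8683.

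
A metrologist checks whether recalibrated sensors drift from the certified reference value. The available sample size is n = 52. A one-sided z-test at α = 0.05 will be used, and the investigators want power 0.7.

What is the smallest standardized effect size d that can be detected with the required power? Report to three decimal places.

Need Φ(δ − 1.645) = 0.7, so δ = 1.645 + 0.524 = 2.169.
δ = d·√n ⇒ d = δ/√n = 2.169/√52 = 0.3008.

d ≈ 0.301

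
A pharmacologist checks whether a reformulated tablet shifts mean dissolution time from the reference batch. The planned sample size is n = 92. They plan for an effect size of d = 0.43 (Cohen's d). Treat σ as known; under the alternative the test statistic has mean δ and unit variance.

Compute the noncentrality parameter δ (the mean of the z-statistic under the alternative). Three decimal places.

δ ≈ 4.124

δ = d·√n = 0.43 × √92 = 4.1244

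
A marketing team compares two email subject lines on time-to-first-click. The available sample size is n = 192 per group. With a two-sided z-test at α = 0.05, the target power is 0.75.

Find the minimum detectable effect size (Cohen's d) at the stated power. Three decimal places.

d ≈ 0.269

Need Φ(δ − 1.960) = 0.75, so δ = 1.960 + 0.674 = 2.634.
(Lower-tail contribution to power is negligible for δ > 0.)
δ = d·√(n/2) ⇒ d = δ/√(n/2) = 2.634/√(192/2) = 0.2689.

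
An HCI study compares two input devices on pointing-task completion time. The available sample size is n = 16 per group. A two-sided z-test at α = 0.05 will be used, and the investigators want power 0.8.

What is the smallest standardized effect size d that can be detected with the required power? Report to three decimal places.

Required noncentrality: δ = z_{0.025} + z_{0.20} = 1.960 + 0.842 = 2.802.
(Lower-tail contribution to power is negligible for δ > 0.)
δ = d·√(n/2) ⇒ d = δ/√(n/2) = 2.802/√(16/2) = 0.9905.

d ≈ 0.991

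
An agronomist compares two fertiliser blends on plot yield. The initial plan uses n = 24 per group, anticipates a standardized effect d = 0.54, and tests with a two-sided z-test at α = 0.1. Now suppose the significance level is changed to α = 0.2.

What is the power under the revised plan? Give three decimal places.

Power ≈ 0.723

δ = d·√(n/2) = 0.54 × √(24/2) = 1.8706 (unchanged). New critical value: z_{0.1} = 1.282.
Revised power = Φ(δ − 1.282) + Φ(−δ − 1.282) = Φ(0.589) + Φ(-3.152) = 0.7221 + 0.0008 = 0.7229.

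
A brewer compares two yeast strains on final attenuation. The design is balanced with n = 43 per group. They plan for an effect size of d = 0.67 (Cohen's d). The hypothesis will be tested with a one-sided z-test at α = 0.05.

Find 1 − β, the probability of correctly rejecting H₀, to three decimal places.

Power ≈ 0.928

Noncentrality parameter: δ = d·√(n/2) = 0.67 × √(43/2) = 3.1067
One-sided α = 0.05 → critical value z_{0.05} = 1.645.
Power = Φ(δ − 1.645) = Φ(1.462) = 0.9281.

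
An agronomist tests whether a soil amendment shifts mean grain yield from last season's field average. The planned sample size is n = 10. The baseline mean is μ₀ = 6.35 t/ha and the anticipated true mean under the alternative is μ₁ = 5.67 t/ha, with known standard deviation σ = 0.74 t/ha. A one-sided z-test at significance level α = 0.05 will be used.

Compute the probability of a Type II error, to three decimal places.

β ≈ 0.104

Standardized effect: d = |μ₁ − μ₀| / σ = |5.67 − 6.35| / 0.74 = 0.9189
Noncentrality parameter: δ = d·√n = 0.9189 × √10 = 2.9059
One-sided α = 0.05 → critical value z_{0.05} = 1.645.
Power = Φ(δ − 1.645) = Φ(1.261) = 0.8963.
Type II error: β = 1 − power = 1 − 0.8963 = 0.1037.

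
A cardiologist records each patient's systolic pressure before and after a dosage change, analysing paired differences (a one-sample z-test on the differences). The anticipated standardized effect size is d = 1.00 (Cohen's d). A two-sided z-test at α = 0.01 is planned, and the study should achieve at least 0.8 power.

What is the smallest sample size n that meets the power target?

n = 12

For power 0.8 need Φ(δ − z_{0.005}) = 0.8, so δ = z_{0.005} + z_{0.20} = 2.576 + 0.842 = 3.417.
(For δ > 0 the lower-tail rejection region contributes negligibly to power, so the one-term inversion is standard.)
δ = d·√n ⇒ n = (δ/d)² = (3.417 / 1.00)² = 11.68.
Round up to the next whole unit.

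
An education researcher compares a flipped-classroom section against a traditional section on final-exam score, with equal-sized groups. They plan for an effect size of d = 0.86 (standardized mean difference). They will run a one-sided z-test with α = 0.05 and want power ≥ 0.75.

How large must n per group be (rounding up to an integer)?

n = 15 per group

For power 0.75 need Φ(δ − z_{0.05}) = 0.75, so δ = z_{0.05} + z_{0.25} = 1.645 + 0.674 = 2.319.
δ = d·√(n/2) ⇒ n = 2(δ/d)² = 2 × (2.319 / 0.86)² = 14.55.
Round up to the next whole unit.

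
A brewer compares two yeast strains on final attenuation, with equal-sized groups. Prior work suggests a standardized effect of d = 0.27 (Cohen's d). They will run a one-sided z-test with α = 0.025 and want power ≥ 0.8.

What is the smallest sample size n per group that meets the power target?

For power 0.8 need Φ(δ − z_{0.025}) = 0.8, so δ = z_{0.025} + z_{0.20} = 1.960 + 0.842 = 2.802.
δ = d·√(n/2) ⇒ n = 2(δ/d)² = 2 × (2.802 / 0.27)² = 215.33.
Rounding up, n = 216 per group.

n = 216 per group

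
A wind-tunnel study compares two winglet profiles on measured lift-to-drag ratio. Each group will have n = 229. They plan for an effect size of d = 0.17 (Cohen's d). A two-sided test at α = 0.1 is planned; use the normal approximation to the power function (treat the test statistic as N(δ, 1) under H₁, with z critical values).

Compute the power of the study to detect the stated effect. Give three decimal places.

Noncentrality parameter: δ = d·√(n/2) = 0.17 × √(229/2) = 1.8191
Critical value for a two-sided test at α = 0.1: z_{α/2} = 1.645.
Power = Φ(δ − 1.645) + Φ(−δ − 1.645) = Φ(0.174) + Φ(-3.464) = 0.5692 + 0.0003 = 0.5694.

Power ≈ 0.569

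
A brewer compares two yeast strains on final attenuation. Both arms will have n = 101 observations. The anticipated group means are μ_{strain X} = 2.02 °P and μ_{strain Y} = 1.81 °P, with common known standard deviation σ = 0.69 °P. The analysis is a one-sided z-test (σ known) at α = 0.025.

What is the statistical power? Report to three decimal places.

Standardized effect: d = |μ_{strain X} − μ_{strain Y}| / σ = |2.02 − 1.81| / 0.69 = 0.3043
Noncentrality parameter: δ = d·√(n/2) = 0.3043 × √(101/2) = 2.1628
Critical value for a one-sided test at α = 0.025: z_α = 1.960.
Power = Φ(δ − 1.960) = Φ(0.203) = 0.5804.

Power ≈ 0.580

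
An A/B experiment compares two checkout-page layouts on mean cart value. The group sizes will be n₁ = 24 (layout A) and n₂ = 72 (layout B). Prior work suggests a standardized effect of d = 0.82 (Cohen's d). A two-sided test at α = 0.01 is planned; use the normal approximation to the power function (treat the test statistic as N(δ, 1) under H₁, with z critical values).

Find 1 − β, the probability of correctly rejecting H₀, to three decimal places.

Power ≈ 0.817

Noncentrality parameter: δ = d / √(1/n₁ + 1/n₂) = 0.82 / √(1/24 + 1/72) = 3.4790
Two-sided α = 0.01 → critical value z_{0.005} = 2.576.
Power = Φ(δ − 2.576) + Φ(−δ − 2.576) = Φ(0.903) + Φ(-6.055) = 0.8168 + 0.0000 = 0.8168.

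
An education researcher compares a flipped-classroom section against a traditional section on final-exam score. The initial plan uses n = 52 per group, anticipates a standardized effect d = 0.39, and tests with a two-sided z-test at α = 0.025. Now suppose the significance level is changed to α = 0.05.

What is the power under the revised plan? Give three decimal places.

δ = d·√(n/2) = 0.39 × √(52/2) = 1.9886 (unchanged). New critical value: z_{0.025} = 1.960.
Revised power = Φ(δ − 1.960) + Φ(−δ − 1.960) = Φ(0.029) + Φ(-3.949) = 0.5114 + 0.0000 = 0.5115.

Power ≈ 0.511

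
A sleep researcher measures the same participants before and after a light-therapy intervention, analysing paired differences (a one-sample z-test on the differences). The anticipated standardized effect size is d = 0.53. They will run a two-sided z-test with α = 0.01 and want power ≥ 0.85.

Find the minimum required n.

For power 0.85 need Φ(δ − z_{0.005}) = 0.85, so δ = z_{0.005} + z_{0.15} = 2.576 + 1.036 = 3.612.
(Ignoring the negligible lower-tail rejection probability gives the usual closed-form inversion.)
δ = d·√n ⇒ n = (δ/d)² = (3.612 / 0.53)² = 46.45.
Rounding up, n = 47.

n = 47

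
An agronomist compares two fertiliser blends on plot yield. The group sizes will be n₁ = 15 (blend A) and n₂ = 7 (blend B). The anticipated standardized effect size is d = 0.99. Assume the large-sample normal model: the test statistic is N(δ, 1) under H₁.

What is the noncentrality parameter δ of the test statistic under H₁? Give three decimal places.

δ ≈ 2.163

The noncentrality parameter scales effect size by the design's sample-size factor: δ = d / √(1/n₁ + 1/n₂) = 0.99 / √(1/15 + 1/7) = 2.1628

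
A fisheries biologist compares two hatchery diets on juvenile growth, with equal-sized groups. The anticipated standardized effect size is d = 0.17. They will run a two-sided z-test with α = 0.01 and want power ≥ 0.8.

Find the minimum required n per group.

For power 0.8 need Φ(δ − z_{0.005}) = 0.8, so δ = z_{0.005} + z_{0.20} = 2.576 + 0.842 = 3.417.
(Ignoring the negligible lower-tail rejection probability gives the usual closed-form inversion.)
δ = d·√(n/2) ⇒ n = 2(δ/d)² = 2 × (3.417 / 0.17)² = 808.23.
Rounding up, n = 809 per group.

n = 809 per group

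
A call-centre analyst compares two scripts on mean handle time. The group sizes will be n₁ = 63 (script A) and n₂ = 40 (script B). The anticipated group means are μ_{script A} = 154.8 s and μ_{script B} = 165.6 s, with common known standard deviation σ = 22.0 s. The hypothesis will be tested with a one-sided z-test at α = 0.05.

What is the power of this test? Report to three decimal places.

Power ≈ 0.783

Standardized effect: d = |μ_{script A} − μ_{script B}| / σ = |154.8 − 165.6| / 22.0 = 0.4909
Noncentrality parameter: λ = d / √(1/n₁ + 1/n₂) = 0.4909 / √(1/63 + 1/40) = 2.4282
Critical value for a one-sided test at α = 0.05: z_α = 1.645.
Power = P(Z > 1.645 − λ) = Φ(0.783) = 0.7833.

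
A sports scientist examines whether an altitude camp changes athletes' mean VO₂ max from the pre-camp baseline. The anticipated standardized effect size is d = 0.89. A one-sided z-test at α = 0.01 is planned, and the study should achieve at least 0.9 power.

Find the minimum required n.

n = 17

Set Φ(δ − 2.326) = 0.9; then δ − 2.326 = Φ⁻¹(0.9) = 1.282, giving δ = 3.608.
δ = d·√n ⇒ n = (δ/d)² = (3.608 / 0.89)² = 16.43.
Round up to the next whole unit.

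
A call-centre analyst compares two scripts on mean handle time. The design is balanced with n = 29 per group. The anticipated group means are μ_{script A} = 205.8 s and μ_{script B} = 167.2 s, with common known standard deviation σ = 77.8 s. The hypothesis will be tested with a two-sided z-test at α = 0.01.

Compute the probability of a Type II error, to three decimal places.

Standardized effect: d = |μ_{script A} − μ_{script B}| / σ = |205.8 − 167.2| / 77.8 = 0.4961
Noncentrality parameter: δ = d·√(n/2) = 0.4961 × √(29/2) = 1.8893
Critical value for a two-sided test at α = 0.01: z_{α/2} = 2.576.
Power = Φ(δ − 2.576) + Φ(−δ − 2.576) = Φ(-0.687) + Φ(-4.465) = 0.2462 + 0.0000 = 0.2462.
Type II error: β = 1 − power = 1 − 0.2462 = 0.7538.

β ≈ 0.754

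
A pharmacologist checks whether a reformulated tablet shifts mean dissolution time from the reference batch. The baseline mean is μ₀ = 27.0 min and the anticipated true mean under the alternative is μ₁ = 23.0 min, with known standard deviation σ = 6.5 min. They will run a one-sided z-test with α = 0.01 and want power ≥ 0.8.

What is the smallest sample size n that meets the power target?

n = 27

Standardized effect: d = |μ₁ − μ₀| / σ = |23.0 − 27.0| / 6.5 = 0.6154
For power 0.8 need Φ(δ − z_{0.01}) = 0.8, so δ = z_{0.01} + z_{0.20} = 2.326 + 0.842 = 3.168.
δ = d·√n ⇒ n = (δ/d)² = (3.168 / 0.6154)² = 26.50.
Rounding up, n = 27.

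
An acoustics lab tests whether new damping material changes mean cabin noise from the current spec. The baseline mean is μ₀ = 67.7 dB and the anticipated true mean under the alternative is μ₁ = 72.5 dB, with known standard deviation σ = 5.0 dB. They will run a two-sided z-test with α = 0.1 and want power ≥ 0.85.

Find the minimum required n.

Standardized effect: d = |μ₁ − μ₀| / σ = |72.5 − 67.7| / 5.0 = 0.9600
Set Φ(δ − 1.645) = 0.85; then δ − 1.645 = Φ⁻¹(0.85) = 1.036, giving δ = 2.681.
(For δ > 0 the lower-tail rejection region contributes negligibly to power, so the one-term inversion is standard.)
δ = d·√n ⇒ n = (δ/d)² = (2.681 / 0.9600)² = 7.80.
Rounding up, n = 8.

n = 8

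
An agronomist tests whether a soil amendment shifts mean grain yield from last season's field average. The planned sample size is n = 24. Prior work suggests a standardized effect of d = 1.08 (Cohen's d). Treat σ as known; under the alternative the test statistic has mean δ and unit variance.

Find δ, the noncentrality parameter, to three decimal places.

The noncentrality parameter scales effect size by the design's sample-size factor: δ = d·√n = 1.08 × √24 = 5.2909

δ ≈ 5.291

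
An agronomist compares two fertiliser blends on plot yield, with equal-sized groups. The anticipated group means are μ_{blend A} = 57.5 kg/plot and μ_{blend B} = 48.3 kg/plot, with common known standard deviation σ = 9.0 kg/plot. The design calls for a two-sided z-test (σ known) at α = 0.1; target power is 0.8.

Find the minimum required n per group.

n = 12 per group

Standardized effect: d = |μ_{blend A} − μ_{blend B}| / σ = |57.5 − 48.3| / 9.0 = 1.0222
Set Φ(δ − 1.645) = 0.8; then δ − 1.645 = Φ⁻¹(0.8) = 0.842, giving δ = 2.486.
(The Φ(−δ − z_{α/2}) term is vanishingly small for δ > 0 and is dropped in the standard sample-size formula.)
δ = d·√(n/2) ⇒ n = 2(δ/d)² = 2 × (2.486 / 1.0222)² = 11.83.
Rounding up, n = 12 per group.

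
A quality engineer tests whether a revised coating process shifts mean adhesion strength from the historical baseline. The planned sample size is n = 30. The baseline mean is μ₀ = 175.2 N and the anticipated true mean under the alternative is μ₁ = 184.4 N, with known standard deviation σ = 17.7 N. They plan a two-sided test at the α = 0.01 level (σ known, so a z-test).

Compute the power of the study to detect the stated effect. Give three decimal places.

Standardized effect: d = |μ₁ − μ₀| / σ = |184.4 − 175.2| / 17.7 = 0.5198
Noncentrality parameter: δ = d·√n = 0.5198 × √30 = 2.8469
Two-sided α = 0.01 → critical value z_{0.005} = 2.576.
Power = Φ(δ − 2.576) + Φ(−δ − 2.576) = Φ(0.271) + Φ(-5.423) = 0.6068 + 0.0000 = 0.6068.

Power ≈ 0.607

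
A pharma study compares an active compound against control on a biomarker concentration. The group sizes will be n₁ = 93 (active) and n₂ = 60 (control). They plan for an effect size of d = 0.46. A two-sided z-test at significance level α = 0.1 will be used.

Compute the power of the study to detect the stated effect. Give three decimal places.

Power ≈ 0.871

Noncentrality parameter: δ = d / √(1/n₁ + 1/n₂) = 0.46 / √(1/93 + 1/60) = 2.7780
Two-sided α = 0.1 → critical value z_{0.05} = 1.645.
Power = Φ(δ − 1.645) + Φ(−δ − 1.645) = Φ(1.133) + Φ(-4.423) = 0.8714 + 0.0000 = 0.8714.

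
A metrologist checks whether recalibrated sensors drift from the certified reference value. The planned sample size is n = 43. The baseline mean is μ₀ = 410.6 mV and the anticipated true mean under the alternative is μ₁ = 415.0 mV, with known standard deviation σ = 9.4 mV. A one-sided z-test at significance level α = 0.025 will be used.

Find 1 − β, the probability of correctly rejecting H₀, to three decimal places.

Power ≈ 0.866

Standardized effect: d = |μ₁ − μ₀| / σ = |415.0 − 410.6| / 9.4 = 0.4681
Noncentrality parameter: δ = d·√n = 0.4681 × √43 = 3.0694
One-sided α = 0.025 → critical value z_{0.025} = 1.960.
Power = P(Z > 1.960 − δ) = Φ(1.109) = 0.8664.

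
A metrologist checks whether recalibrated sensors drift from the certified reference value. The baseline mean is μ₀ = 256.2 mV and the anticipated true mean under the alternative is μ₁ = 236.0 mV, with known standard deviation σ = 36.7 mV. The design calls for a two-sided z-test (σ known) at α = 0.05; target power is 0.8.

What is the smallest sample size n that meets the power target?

n = 26

Standardized effect: d = |μ₁ − μ₀| / σ = |236.0 − 256.2| / 36.7 = 0.5504
Set Φ(δ − 1.960) = 0.8; then δ − 1.960 = Φ⁻¹(0.8) = 0.842, giving δ = 2.802.
(For δ > 0 the lower-tail rejection region contributes negligibly to power, so the one-term inversion is standard.)
δ = d·√n ⇒ n = (δ/d)² = (2.802 / 0.5504)² = 25.91.
Rounding up, n = 26.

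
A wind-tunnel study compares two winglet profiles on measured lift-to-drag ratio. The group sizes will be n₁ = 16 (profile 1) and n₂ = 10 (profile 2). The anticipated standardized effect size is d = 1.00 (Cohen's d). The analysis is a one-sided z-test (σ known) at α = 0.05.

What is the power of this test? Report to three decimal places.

Power ≈ 0.798

Noncentrality parameter: λ = d / √(1/n₁ + 1/n₂) = 1.00 / √(1/16 + 1/10) = 2.4807
One-sided α = 0.05 → critical value z_{0.05} = 1.645.
Power = P(Z > 1.645 − λ) = Φ(0.836) = 0.7984.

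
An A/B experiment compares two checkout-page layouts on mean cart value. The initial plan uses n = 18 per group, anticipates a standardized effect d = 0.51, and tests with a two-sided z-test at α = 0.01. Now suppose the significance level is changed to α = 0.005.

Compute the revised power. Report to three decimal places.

δ = d·√(n/2) = 0.51 × √(18/2) = 1.5300 (unchanged). New critical value: z_{0.0025} = 2.807.
Revised power = Φ(δ − 2.807) + Φ(−δ − 2.807) = Φ(-1.277) + Φ(-4.337) = 0.1008 + 0.0000 = 0.1008.

Power ≈ 0.101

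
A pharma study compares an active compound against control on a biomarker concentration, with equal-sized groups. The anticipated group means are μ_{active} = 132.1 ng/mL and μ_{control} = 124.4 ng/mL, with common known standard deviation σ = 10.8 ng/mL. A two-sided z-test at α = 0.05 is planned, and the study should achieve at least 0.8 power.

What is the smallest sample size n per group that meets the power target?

n = 31 per group

Standardized effect: d = |μ_{active} − μ_{control}| / σ = |132.1 − 124.4| / 10.8 = 0.7130
For power 0.8 need Φ(δ − z_{0.025}) = 0.8, so δ = z_{0.025} + z_{0.20} = 1.960 + 0.842 = 2.802.
(For δ > 0 the lower-tail rejection region contributes negligibly to power, so the one-term inversion is standard.)
δ = d·√(n/2) ⇒ n = 2(δ/d)² = 2 × (2.802 / 0.7130)² = 30.88.
Round up to the next whole unit.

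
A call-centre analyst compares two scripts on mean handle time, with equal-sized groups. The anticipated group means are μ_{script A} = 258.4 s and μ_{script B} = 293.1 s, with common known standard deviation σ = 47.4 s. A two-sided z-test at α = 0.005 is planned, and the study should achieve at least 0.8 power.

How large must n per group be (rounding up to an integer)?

n = 50 per group

Standardized effect: d = |μ_{script A} − μ_{script B}| / σ = |258.4 − 293.1| / 47.4 = 0.7321
For power 0.8 need Φ(δ − z_{0.0025}) = 0.8, so δ = z_{0.0025} + z_{0.20} = 2.807 + 0.842 = 3.649.
(For δ > 0 the lower-tail rejection region contributes negligibly to power, so the one-term inversion is standard.)
δ = d·√(n/2) ⇒ n = 2(δ/d)² = 2 × (3.649 / 0.7321)² = 49.68.
Round up to the next whole unit.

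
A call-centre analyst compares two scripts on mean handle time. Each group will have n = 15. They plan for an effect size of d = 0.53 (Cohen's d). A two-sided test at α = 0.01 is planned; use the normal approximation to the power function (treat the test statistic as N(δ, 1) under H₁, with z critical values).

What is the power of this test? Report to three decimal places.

Power ≈ 0.130

Noncentrality parameter: δ = d·√(n/2) = 0.53 × √(15/2) = 1.4515
Two-sided α = 0.01 → critical value z_{0.005} = 2.576.
Power = Φ(δ − 2.576) + Φ(−δ − 2.576) = Φ(-1.124) + Φ(-4.027) = 0.1304 + 0.0000 = 0.1305.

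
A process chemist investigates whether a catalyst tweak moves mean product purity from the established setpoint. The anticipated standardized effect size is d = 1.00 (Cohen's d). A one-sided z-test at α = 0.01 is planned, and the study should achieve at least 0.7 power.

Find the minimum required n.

n = 9

Set Φ(δ − 2.326) = 0.7; then δ − 2.326 = Φ⁻¹(0.7) = 0.524, giving δ = 2.851.
δ = d·√n ⇒ n = (δ/d)² = (2.851 / 1.00)² = 8.13.
Rounding up, n = 9.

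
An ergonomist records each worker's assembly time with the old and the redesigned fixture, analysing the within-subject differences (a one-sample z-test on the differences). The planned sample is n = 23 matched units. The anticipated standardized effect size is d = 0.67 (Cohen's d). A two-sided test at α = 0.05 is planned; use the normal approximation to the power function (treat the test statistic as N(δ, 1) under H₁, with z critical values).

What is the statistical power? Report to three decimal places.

Noncentrality parameter: δ = d·√n = 0.67 × √23 = 3.2132
Two-sided α = 0.05 → critical value z_{0.025} = 1.960.
Power = Φ(δ − 1.960) + Φ(−δ − 1.960) = Φ(1.253) + Φ(-5.173) = 0.8949 + 0.0000 = 0.8949.

Power ≈ 0.895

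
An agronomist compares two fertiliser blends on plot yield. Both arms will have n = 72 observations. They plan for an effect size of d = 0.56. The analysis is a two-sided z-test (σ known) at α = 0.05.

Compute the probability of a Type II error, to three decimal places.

Noncentrality parameter: δ = d·√(n/2) = 0.56 × √(72/2) = 3.3600
Critical value for a two-sided test at α = 0.05: z_{α/2} = 1.960.
Power = Φ(δ − 1.960) + Φ(−δ − 1.960) = Φ(1.400) + Φ(-5.320) = 0.9192 + 0.0000 = 0.9192.
Type II error: β = 1 − power = 1 − 0.9192 = 0.0808.

β ≈ 0.081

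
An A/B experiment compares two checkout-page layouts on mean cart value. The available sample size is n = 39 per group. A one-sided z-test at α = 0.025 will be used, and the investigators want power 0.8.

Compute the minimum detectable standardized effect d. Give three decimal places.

Need Φ(δ − 1.960) = 0.8, so δ = 1.960 + 0.842 = 2.802.
δ = d·√(n/2) ⇒ d = δ/√(n/2) = 2.802/√(39/2) = 0.6344.

d ≈ 0.634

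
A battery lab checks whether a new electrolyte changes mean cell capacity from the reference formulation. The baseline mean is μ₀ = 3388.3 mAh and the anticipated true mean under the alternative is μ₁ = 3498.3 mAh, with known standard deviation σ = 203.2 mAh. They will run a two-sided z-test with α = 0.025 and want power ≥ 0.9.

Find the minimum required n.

n = 43

Standardized effect: d = |μ₁ − μ₀| / σ = |3498.3 − 3388.3| / 203.2 = 0.5413
Set Φ(δ − 2.241) = 0.9; then δ − 2.241 = Φ⁻¹(0.9) = 1.282, giving δ = 3.523.
(For δ > 0 the lower-tail rejection region contributes negligibly to power, so the one-term inversion is standard.)
δ = d·√n ⇒ n = (δ/d)² = (3.523 / 0.5413)² = 42.35.
Round up to the next whole unit.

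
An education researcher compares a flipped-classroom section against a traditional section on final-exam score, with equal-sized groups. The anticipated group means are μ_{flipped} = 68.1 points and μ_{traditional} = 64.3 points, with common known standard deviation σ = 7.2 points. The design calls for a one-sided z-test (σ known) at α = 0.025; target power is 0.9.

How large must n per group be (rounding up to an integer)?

Standardized effect: d = |μ_{flipped} − μ_{traditional}| / σ = |68.1 − 64.3| / 7.2 = 0.5278
For power 0.9 need Φ(δ − z_{0.025}) = 0.9, so δ = z_{0.025} + z_{0.10} = 1.960 + 1.282 = 3.242.
δ = d·√(n/2) ⇒ n = 2(δ/d)² = 2 × (3.242 / 0.5278)² = 75.44.
Rounding up, n = 76 per group.

n = 76 per group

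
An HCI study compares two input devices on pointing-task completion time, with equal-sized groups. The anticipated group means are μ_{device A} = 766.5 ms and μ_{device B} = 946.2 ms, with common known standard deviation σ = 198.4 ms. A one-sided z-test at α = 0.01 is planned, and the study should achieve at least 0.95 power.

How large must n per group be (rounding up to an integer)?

Standardized effect: d = |μ_{device A} − μ_{device B}| / σ = |766.5 − 946.2| / 198.4 = 0.9057
Set Φ(δ − 2.326) = 0.95; then δ − 2.326 = Φ⁻¹(0.95) = 1.645, giving δ = 3.971.
δ = d·√(n/2) ⇒ n = 2(δ/d)² = 2 × (3.971 / 0.9057)² = 38.45.
Rounding up, n = 39 per group.

n = 39 per group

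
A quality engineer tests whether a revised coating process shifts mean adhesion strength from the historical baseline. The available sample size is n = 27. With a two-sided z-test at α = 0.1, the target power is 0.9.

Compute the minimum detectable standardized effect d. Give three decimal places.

d ≈ 0.563

Required noncentrality: δ = z_{0.05} + z_{0.10} = 1.645 + 1.282 = 2.926.
(The second rejection-region term Φ(−δ − z_{α/2}) is negligible and dropped.)
δ = d·√n ⇒ d = δ/√n = 2.926/√27 = 0.5632.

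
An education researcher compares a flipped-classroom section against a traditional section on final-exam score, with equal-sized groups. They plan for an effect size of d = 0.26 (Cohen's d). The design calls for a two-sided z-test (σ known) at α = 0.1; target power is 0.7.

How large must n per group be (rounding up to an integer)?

n = 140 per group

For power 0.7 need Φ(δ − z_{0.05}) = 0.7, so δ = z_{0.05} + z_{0.30} = 1.645 + 0.524 = 2.169.
(The Φ(−δ − z_{α/2}) term is vanishingly small for δ > 0 and is dropped in the standard sample-size formula.)
δ = d·√(n/2) ⇒ n = 2(δ/d)² = 2 × (2.169 / 0.26)² = 139.22.
Round up to the next whole unit.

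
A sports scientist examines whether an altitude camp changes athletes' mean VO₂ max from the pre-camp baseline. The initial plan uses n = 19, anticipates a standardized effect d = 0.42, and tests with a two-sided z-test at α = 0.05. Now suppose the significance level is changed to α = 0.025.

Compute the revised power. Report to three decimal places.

δ = d·√n = 0.42 × √19 = 1.8307 (unchanged). New critical value: z_{0.0125} = 2.241.
Revised power = Φ(δ − 2.241) + Φ(−δ − 2.241) = Φ(-0.411) + Φ(-4.072) = 0.3407 + 0.0000 = 0.3407.

Power ≈ 0.341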